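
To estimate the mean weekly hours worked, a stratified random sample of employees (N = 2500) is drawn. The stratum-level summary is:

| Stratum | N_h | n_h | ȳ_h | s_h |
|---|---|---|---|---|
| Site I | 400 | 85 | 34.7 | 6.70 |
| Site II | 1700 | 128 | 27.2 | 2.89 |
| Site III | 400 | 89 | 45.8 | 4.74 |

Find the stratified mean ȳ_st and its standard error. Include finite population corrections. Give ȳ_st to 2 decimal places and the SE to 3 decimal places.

ȳ_st = Σ W_h ȳ_h = (400·34.7 + 1700·27.2 + 400·45.8)/2500 = 31.37600
V̂(ȳ_st) = Σ W_h² (1 − n_h/N_h) s_h²/n_h, with W_h = N_h/N and N = 2500:
  stratum Site I: (400/2500)²·(1 − 85/400)·6.70²/85 = 0.0106469
  stratum Site II: (1700/2500)²·(1 − 128/1700)·2.89²/128 = 0.0279002
  stratum Site III: (400/2500)²·(1 − 89/400)·4.74²/89 = 0.00502466
V̂(ȳ_st) = 0.0435717
SE(ȳ_st) = √0.0435717 = 0.208738

ȳ_st ≈ 31.38, SE ≈ 0.209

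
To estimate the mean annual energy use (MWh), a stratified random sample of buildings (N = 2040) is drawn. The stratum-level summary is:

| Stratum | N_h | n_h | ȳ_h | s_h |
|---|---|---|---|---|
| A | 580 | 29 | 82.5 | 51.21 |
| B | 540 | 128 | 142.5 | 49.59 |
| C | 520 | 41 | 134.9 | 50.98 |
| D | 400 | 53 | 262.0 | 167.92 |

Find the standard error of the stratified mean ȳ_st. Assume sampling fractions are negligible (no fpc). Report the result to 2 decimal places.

V̂(ȳ_st) = Σ W_h² s_h²/n_h, with W_h = N_h/N and N = 2040:
  stratum A: (580/2040)²·51.21²/29 = 7.30983
  stratum B: (540/2040)²·49.59²/128 = 1.34619
  stratum C: (520/2040)²·50.98²/41 = 4.11872
  stratum D: (400/2040)²·167.92²/53 = 20.4545
V̂(ȳ_st) = 33.2292
SE(ȳ_st) = √33.2292 = 5.76448

SE(ȳ_st) ≈ 5.76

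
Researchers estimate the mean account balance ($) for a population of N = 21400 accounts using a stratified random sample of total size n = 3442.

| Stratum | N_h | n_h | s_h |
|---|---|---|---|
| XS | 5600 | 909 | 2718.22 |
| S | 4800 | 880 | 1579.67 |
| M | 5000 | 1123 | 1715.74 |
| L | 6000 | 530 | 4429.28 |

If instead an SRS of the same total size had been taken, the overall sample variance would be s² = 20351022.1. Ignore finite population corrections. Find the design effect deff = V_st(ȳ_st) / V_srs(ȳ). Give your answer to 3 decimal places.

deff ≈ 0.635

V̂(ȳ_st) = Σ W_h² s_h²/n_h, with W_h = N_h/N and N = 21400:
  stratum XS: (5600/21400)²·2718.22²/909 = 556.614
  stratum S: (4800/21400)²·1579.67²/880 = 142.661
  stratum M: (5000/21400)²·1715.74²/1123 = 143.099
  stratum L: (6000/21400)²·4429.28²/530 = 2909.81
V_st = 3752.19
V_srs = s²/n = 20351022.1/3442 = 5912.56
deff = V_st / V_srs = 3752.19/5912.56 = 0.6346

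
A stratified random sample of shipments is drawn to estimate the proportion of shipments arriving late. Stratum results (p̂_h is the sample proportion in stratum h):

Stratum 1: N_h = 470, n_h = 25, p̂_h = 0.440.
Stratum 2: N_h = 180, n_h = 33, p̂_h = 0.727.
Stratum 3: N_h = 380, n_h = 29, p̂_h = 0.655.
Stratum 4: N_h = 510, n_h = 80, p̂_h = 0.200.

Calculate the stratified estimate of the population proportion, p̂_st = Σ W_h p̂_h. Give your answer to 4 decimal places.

p̂_st ≈ 0.4471

N = 1540; stratum weights W_h = N_h/N.
p̂_st = Σ W_h p̂_h = (470·0.440 + 180·0.727 + 380·0.655 + 510·0.200)/1540 = 0.44712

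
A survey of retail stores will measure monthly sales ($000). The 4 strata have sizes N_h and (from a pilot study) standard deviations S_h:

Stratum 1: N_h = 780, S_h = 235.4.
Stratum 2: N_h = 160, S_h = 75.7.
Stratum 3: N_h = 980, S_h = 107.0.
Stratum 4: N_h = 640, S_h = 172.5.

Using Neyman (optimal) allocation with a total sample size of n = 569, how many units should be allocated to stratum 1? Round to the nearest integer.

254

Neyman allocation: n_h = n · N_h S_h / Σ N_i S_i, with n = 569.
  stratum 1: N_h·S_h = 780·235.4 = 183612.00
  stratum 2: N_h·S_h = 160·75.7 = 12112.00
  stratum 3: N_h·S_h = 980·107.0 = 104860.00
  stratum 4: N_h·S_h = 640·172.5 = 110400.00
Σ N_h S_h = 410984.00
n for stratum 1 = 569·183612.00/410984.00 = 254.208 → 254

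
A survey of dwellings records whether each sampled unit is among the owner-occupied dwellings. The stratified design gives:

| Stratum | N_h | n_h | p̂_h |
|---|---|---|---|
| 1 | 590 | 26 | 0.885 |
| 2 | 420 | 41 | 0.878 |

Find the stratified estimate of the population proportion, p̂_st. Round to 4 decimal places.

p̂_st ≈ 0.8821

N = 1010; stratum weights W_h = N_h/N.
p̂_st = Σ W_h p̂_h = (590·0.885 + 420·0.878)/1010 = 0.88209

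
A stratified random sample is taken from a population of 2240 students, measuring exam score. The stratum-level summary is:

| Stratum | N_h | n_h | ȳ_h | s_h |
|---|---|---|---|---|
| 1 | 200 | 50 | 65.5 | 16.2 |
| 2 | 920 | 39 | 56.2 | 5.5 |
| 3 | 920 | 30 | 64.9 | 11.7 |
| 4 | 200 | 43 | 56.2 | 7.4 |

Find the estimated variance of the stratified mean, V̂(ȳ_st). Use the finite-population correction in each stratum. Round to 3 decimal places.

V̂(ȳ_st) ≈ 0.909

V̂(ȳ_st) = Σ W_h² (1 − n_h/N_h) s_h²/n_h, with W_h = N_h/N and N = 2240:
  stratum 1: (200/2240)²·(1 − 50/200)·16.2²/50 = 0.0313823
  stratum 2: (920/2240)²·(1 − 39/920)·5.5²/39 = 0.125293
  stratum 3: (920/2240)²·(1 − 30/920)·11.7²/30 = 0.744616
  stratum 4: (200/2240)²·(1 − 43/200)·7.4²/43 = 0.00796945
V̂(ȳ_st) = 0.909261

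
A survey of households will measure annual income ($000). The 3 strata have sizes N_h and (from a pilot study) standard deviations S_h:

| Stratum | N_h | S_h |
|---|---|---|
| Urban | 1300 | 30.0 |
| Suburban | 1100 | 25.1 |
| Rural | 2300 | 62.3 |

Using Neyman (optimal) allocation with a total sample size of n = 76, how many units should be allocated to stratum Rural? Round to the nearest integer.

Neyman allocation: n_h = n · N_h S_h / Σ N_i S_i, with n = 76.
  stratum Urban: N_h·S_h = 1300·30.0 = 39000.00
  stratum Suburban: N_h·S_h = 1100·25.1 = 27610.00
  stratum Rural: N_h·S_h = 2300·62.3 = 143290.00
Σ N_h S_h = 209900.00
n for stratum Rural = 76·143290.00/209900.00 = 51.882 → 52

52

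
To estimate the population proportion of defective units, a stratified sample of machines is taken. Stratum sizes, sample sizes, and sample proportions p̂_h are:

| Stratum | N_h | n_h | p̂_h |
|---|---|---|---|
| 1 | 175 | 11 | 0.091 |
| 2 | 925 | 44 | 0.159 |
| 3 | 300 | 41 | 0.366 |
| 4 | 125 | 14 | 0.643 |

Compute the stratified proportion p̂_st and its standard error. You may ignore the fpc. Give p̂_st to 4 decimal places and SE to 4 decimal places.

N = 1525; stratum weights W_h = N_h/N.
p̂_st = Σ W_h p̂_h = (175·0.091 + 925·0.159 + 300·0.366 + 125·0.643)/1525 = 0.23159
V̂(p̂_st) = Σ W_h² p̂_h(1−p̂_h)/(n_h−1):
  stratum 1: (175/1525)²·0.091·0.909/10 = 0.000108929
  stratum 2: (925/1525)²·0.159·0.841/43 = 0.00114411
  stratum 3: (300/1525)²·0.366·0.634/40 = 0.000224498
  stratum 4: (125/1525)²·0.643·0.357/13 = 0.000118636
V̂(p̂_st) = 0.00159617; SE = √V̂ = 0.0399522

p̂_st ≈ 0.2316, SE ≈ 0.0400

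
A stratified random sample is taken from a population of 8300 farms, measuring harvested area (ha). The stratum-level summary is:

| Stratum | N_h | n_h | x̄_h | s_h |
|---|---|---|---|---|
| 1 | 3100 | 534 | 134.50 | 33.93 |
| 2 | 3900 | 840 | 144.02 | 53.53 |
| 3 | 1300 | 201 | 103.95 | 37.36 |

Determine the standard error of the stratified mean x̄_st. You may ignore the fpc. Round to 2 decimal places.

V̂(x̄_st) = Σ W_h² s_h²/n_h, with W_h = N_h/N and N = 8300:
  stratum 1: (3100/8300)²·33.93²/534 = 0.300742
  stratum 2: (3900/8300)²·53.53²/840 = 0.753162
  stratum 3: (1300/8300)²·37.36²/201 = 0.170352
V̂(x̄_st) = 1.22426
SE(x̄_st) = √1.22426 = 1.10646

SE(x̄_st) ≈ 1.11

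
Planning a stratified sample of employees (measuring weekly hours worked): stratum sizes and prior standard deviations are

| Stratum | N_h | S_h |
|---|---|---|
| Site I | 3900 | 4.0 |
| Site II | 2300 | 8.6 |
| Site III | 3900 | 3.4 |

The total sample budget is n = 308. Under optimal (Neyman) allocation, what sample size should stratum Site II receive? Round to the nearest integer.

125

Neyman allocation: n_h = n · N_h S_h / Σ N_i S_i, with n = 308.
  stratum Site I: N_h·S_h = 3900·4.0 = 15600.00
  stratum Site II: N_h·S_h = 2300·8.6 = 19780.00
  stratum Site III: N_h·S_h = 3900·3.4 = 13260.00
Σ N_h S_h = 48640.00
n for stratum Site II = 308·19780.00/48640.00 = 125.252 → 125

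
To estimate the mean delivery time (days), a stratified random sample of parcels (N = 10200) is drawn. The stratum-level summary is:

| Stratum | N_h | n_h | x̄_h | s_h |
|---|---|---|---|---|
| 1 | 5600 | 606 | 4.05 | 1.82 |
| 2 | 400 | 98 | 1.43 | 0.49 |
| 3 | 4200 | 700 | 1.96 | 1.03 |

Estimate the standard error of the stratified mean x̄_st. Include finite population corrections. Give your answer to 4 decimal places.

V̂(x̄_st) = Σ W_h² (1 − n_h/N_h) s_h²/n_h, with W_h = N_h/N and N = 10200:
  stratum 1: (5600/10200)²·(1 − 606/5600)·1.82²/606 = 0.00146929
  stratum 2: (400/10200)²·(1 − 98/400)·0.49²/98 = 2.84468e-06
  stratum 3: (4200/10200)²·(1 − 700/4200)·1.03²/700 = 0.000214138
V̂(x̄_st) = 0.00168627
SE(x̄_st) = √0.00168627 = 0.0410642

SE(x̄_st) ≈ 0.0411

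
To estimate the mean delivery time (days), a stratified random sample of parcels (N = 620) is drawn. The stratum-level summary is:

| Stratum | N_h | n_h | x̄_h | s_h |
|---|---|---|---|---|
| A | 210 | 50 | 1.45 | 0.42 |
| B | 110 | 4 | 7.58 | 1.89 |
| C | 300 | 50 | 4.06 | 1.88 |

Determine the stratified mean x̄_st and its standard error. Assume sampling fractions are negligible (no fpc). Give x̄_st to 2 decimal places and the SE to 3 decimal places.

x̄_st ≈ 3.80, SE ≈ 0.212

x̄_st = Σ W_h x̄_h = (210·1.45 + 110·7.58 + 300·4.06)/620 = 3.80048
V̂(x̄_st) = Σ W_h² s_h²/n_h, with W_h = N_h/N and N = 620:
  stratum A: (210/620)²·0.42²/50 = 0.000404747
  stratum B: (110/620)²·1.89²/4 = 0.0281103
  stratum C: (300/620)²·1.88²/50 = 0.0165503
V̂(x̄_st) = 0.0450653
SE(x̄_st) = √0.0450653 = 0.212286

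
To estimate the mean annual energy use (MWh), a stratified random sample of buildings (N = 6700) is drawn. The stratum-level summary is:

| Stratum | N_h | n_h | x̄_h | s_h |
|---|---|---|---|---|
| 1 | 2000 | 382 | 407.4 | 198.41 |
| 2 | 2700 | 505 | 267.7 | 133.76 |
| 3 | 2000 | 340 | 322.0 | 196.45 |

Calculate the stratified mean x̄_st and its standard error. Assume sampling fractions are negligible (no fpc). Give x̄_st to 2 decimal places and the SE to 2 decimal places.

x̄_st = Σ W_h x̄_h = (2000·407.4 + 2700·267.7 + 2000·322.0)/6700 = 325.61045
V̂(x̄_st) = Σ W_h² s_h²/n_h, with W_h = N_h/N and N = 6700:
  stratum 1: (2000/6700)²·198.41²/382 = 9.18278
  stratum 2: (2700/6700)²·133.76²/505 = 5.75359
  stratum 3: (2000/6700)²·196.45²/340 = 10.1143
V̂(x̄_st) = 25.0507
SE(x̄_st) = √25.0507 = 5.00506

x̄_st ≈ 325.61, SE ≈ 5.01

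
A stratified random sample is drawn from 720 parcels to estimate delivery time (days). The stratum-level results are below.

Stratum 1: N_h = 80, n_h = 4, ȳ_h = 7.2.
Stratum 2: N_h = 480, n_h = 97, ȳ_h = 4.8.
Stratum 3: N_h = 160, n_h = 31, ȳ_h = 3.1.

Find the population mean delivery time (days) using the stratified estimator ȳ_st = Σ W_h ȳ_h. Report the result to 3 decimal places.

N = Σ N_h = 720. Stratum weights W_h = N_h/N.
ȳ_st = (80·7.2 + 480·4.8 + 160·3.1) / 720 = 4.68889

ȳ_st ≈ 4.689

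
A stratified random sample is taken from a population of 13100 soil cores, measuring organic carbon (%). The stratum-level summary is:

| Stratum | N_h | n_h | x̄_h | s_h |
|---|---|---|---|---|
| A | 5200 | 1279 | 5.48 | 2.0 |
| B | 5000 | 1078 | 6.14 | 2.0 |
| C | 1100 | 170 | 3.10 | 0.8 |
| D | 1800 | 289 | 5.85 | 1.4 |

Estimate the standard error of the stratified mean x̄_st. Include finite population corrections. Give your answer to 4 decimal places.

V̂(x̄_st) = Σ W_h² (1 − n_h/N_h) s_h²/n_h, with W_h = N_h/N and N = 13100:
  stratum A: (5200/13100)²·(1 − 1279/5200)·2.0²/1279 = 0.000371575
  stratum B: (5000/13100)²·(1 − 1078/5000)·2.0²/1078 = 0.00042401
  stratum C: (1100/13100)²·(1 − 170/1100)·0.8²/170 = 2.24421e-05
  stratum D: (1800/13100)²·(1 − 289/1800)·1.4²/289 = 0.000107486
V̂(x̄_st) = 0.000925514
SE(x̄_st) = √0.000925514 = 0.0304223

SE(x̄_st) ≈ 0.0304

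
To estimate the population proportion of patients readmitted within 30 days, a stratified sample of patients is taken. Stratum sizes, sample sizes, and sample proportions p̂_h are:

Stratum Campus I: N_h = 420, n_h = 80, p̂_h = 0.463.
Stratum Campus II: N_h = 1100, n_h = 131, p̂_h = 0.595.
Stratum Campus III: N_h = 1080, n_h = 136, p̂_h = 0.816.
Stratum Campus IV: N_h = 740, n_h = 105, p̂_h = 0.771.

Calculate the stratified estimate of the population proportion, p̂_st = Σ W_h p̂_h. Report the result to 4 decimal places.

N = 3340; stratum weights W_h = N_h/N.
p̂_st = Σ W_h p̂_h = (420·0.463 + 1100·0.595 + 1080·0.816 + 740·0.771)/3340 = 0.68886

p̂_st ≈ 0.6889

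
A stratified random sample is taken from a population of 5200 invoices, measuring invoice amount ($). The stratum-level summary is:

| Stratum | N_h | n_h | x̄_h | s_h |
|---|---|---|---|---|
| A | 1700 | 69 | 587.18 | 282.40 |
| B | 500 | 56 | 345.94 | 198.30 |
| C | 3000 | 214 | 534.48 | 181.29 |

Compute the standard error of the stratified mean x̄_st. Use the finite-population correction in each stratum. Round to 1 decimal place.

SE(x̄_st) ≈ 13.1

V̂(x̄_st) = Σ W_h² (1 − n_h/N_h) s_h²/n_h, with W_h = N_h/N and N = 5200:
  stratum A: (1700/5200)²·(1 − 69/1700)·282.40²/69 = 118.516
  stratum B: (500/5200)²·(1 − 56/500)·198.30²/56 = 5.76506
  stratum C: (3000/5200)²·(1 − 214/3000)·181.29²/214 = 47.4711
V̂(x̄_st) = 171.752
SE(x̄_st) = √171.752 = 13.1054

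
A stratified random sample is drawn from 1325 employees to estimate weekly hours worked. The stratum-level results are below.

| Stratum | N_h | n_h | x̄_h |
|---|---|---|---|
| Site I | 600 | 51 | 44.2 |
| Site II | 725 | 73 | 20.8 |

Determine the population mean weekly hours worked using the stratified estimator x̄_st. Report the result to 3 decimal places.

x̄_st ≈ 31.396

N = Σ N_h = 1325. Stratum weights W_h = N_h/N.
x̄_st = (600·44.2 + 725·20.8) / 1325 = 31.39623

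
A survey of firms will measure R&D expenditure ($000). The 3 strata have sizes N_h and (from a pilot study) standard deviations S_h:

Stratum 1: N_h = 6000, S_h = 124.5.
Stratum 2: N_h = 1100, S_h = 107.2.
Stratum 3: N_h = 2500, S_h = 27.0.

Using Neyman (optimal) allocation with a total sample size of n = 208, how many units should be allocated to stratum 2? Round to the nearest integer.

Neyman allocation: n_h = n · N_h S_h / Σ N_i S_i, with n = 208.
  stratum 1: N_h·S_h = 6000·124.5 = 747000.00
  stratum 2: N_h·S_h = 1100·107.2 = 117920.00
  stratum 3: N_h·S_h = 2500·27.0 = 67500.00
Σ N_h S_h = 932420.00
n for stratum 2 = 208·117920.00/932420.00 = 26.305 → 26

26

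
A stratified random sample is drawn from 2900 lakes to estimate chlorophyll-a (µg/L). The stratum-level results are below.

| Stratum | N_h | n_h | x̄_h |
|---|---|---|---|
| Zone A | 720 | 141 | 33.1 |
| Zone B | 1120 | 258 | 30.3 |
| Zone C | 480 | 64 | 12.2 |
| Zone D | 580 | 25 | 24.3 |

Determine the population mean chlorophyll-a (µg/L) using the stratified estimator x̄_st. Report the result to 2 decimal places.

N = Σ N_h = 2900. Stratum weights W_h = N_h/N.
x̄_st = (720·33.1 + 1120·30.3 + 480·12.2 + 580·24.3) / 2900 = 26.7993

x̄_st ≈ 26.80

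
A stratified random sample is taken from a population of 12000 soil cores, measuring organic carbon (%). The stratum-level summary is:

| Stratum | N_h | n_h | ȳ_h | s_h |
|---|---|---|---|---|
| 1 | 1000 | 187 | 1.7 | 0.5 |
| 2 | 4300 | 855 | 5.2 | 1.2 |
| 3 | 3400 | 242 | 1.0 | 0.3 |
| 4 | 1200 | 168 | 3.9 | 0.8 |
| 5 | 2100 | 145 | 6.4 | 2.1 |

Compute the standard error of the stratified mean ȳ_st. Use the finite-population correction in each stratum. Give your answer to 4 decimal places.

V̂(ȳ_st) = Σ W_h² (1 − n_h/N_h) s_h²/n_h, with W_h = N_h/N and N = 12000:
  stratum 1: (1000/12000)²·(1 − 187/1000)·0.5²/187 = 7.54791e-06
  stratum 2: (4300/12000)²·(1 − 855/4300)·1.2²/855 = 0.000173257
  stratum 3: (3400/12000)²·(1 − 242/3400)·0.3²/242 = 2.77304e-05
  stratum 4: (1200/12000)²·(1 − 168/1200)·0.8²/168 = 3.27619e-05
  stratum 5: (2100/12000)²·(1 − 145/2100)·2.1²/145 = 0.00086711
V̂(ȳ_st) = 0.00110841
SE(ȳ_st) = √0.00110841 = 0.0332928

SE(ȳ_st) ≈ 0.0333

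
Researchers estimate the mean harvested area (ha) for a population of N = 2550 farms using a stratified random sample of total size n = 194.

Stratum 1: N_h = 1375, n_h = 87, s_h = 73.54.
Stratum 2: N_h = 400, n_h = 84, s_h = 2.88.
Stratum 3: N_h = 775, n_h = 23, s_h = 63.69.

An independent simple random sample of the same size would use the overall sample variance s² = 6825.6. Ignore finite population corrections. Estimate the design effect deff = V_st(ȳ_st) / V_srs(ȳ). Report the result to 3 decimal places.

deff ≈ 0.977

V̂(ȳ_st) = Σ W_h² s_h²/n_h, with W_h = N_h/N and N = 2550:
  stratum 1: (1375/2550)²·73.54²/87 = 18.0739
  stratum 2: (400/2550)²·2.88²/84 = 0.00242966
  stratum 3: (775/2550)²·63.69²/23 = 16.2906
V_st = 34.367
V_srs = s²/n = 6825.6/194 = 35.1835
deff = V_st / V_srs = 34.367/35.1835 = 0.9768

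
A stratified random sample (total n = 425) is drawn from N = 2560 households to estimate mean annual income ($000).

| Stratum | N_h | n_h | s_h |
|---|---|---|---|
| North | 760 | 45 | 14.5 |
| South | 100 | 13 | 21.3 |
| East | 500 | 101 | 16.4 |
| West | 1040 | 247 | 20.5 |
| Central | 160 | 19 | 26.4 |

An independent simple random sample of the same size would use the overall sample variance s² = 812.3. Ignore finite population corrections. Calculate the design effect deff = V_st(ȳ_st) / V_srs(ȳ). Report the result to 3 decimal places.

deff ≈ 0.518

V̂(ȳ_st) = Σ W_h² s_h²/n_h, with W_h = N_h/N and N = 2560:
  stratum North: (760/2560)²·14.5²/45 = 0.411785
  stratum South: (100/2560)²·21.3²/13 = 0.053252
  stratum East: (500/2560)²·16.4²/101 = 0.101584
  stratum West: (1040/2560)²·20.5²/247 = 0.2808
  stratum Central: (160/2560)²·26.4²/19 = 0.143289
V_st = 0.990711
V_srs = s²/n = 812.3/425 = 1.91129
deff = V_st / V_srs = 0.990711/1.91129 = 0.5183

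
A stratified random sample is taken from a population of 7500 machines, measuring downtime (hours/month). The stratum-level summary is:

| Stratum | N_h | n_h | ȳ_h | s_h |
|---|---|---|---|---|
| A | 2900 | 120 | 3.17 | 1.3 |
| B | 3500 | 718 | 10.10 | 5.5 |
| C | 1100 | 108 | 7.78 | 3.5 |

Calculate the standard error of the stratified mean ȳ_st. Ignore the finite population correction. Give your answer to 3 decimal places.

SE(ȳ_st) ≈ 0.117

V̂(ȳ_st) = Σ W_h² s_h²/n_h, with W_h = N_h/N and N = 7500:
  stratum A: (2900/7500)²·1.3²/120 = 0.00210561
  stratum B: (3500/7500)²·5.5²/718 = 0.00917518
  stratum C: (1100/7500)²·3.5²/108 = 0.00243992
V̂(ȳ_st) = 0.0137207
SE(ȳ_st) = √0.0137207 = 0.117135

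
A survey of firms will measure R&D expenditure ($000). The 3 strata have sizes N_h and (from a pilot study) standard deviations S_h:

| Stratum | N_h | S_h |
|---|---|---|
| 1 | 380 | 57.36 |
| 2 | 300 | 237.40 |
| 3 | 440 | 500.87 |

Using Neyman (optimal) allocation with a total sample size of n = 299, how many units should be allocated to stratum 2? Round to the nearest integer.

68

Neyman allocation: n_h = n · N_h S_h / Σ N_i S_i, with n = 299.
  stratum 1: N_h·S_h = 380·57.36 = 21796.80
  stratum 2: N_h·S_h = 300·237.40 = 71220.00
  stratum 3: N_h·S_h = 440·500.87 = 220382.80
Σ N_h S_h = 313399.60
n for stratum 2 = 299·71220.00/313399.60 = 67.948 → 68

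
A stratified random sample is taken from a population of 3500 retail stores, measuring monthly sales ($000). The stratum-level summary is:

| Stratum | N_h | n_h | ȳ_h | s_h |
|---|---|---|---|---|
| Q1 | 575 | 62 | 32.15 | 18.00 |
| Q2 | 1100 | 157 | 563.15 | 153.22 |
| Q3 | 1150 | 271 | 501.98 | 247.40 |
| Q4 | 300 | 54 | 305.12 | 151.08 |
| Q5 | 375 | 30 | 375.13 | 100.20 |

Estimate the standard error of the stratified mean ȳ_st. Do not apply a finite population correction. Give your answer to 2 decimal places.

SE(ȳ_st) ≈ 6.80

V̂(ȳ_st) = Σ W_h² s_h²/n_h, with W_h = N_h/N and N = 3500:
  stratum Q1: (575/3500)²·18.00²/62 = 0.141043
  stratum Q2: (1100/3500)²·153.22²/157 = 14.77
  stratum Q3: (1150/3500)²·247.40²/271 = 24.3831
  stratum Q4: (300/3500)²·151.08²/54 = 3.10546
  stratum Q5: (375/3500)²·100.20²/30 = 3.84185
V̂(ȳ_st) = 46.2415
SE(ȳ_st) = √46.2415 = 6.80011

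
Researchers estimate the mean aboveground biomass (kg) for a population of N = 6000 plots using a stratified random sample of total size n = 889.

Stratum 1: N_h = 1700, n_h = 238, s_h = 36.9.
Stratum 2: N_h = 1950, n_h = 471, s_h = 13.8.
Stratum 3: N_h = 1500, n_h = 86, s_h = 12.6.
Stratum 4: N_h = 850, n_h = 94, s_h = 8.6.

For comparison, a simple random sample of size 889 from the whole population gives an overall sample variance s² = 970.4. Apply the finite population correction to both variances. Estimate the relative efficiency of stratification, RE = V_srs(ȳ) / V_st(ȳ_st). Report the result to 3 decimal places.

RE ≈ 1.690

V̂(ȳ_st) = Σ W_h² (1 − n_h/N_h) s_h²/n_h, with W_h = N_h/N and N = 6000:
  stratum 1: (1700/6000)²·(1 − 238/1700)·36.9²/238 = 0.394975
  stratum 2: (1950/6000)²·(1 − 471/1950)·13.8²/471 = 0.032392
  stratum 3: (1500/6000)²·(1 − 86/1500)·12.6²/86 = 0.108763
  stratum 4: (850/6000)²·(1 − 94/850)·8.6²/94 = 0.0140445
V_st = 0.550174
V_srs = (1 − 889/6000)·970.4/889 = 0.92983
Relative efficiency = V_srs / V_st = 0.92983/0.550174 = 1.6901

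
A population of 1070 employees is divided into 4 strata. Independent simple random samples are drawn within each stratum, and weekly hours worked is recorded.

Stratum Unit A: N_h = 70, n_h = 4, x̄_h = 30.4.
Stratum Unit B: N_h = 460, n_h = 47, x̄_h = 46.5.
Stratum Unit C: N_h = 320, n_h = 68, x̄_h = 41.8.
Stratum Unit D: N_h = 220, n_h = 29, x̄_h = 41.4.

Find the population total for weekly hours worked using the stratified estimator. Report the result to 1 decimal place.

τ̂_st ≈ 46002.0

τ̂_st = Σ N_h x̄_h = 70·30.4 + 460·46.5 + 320·41.8 + 220·41.4 = 46002.0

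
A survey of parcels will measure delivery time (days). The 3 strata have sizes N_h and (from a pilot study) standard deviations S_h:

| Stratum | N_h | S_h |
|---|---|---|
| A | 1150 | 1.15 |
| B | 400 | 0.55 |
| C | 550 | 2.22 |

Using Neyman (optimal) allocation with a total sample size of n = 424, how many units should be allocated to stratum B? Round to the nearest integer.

Neyman allocation: n_h = n · N_h S_h / Σ N_i S_i, with n = 424.
  stratum A: N_h·S_h = 1150·1.15 = 1322.50
  stratum B: N_h·S_h = 400·0.55 = 220.00
  stratum C: N_h·S_h = 550·2.22 = 1221.00
Σ N_h S_h = 2763.50
n for stratum B = 424·220.00/2763.50 = 33.754 → 34

34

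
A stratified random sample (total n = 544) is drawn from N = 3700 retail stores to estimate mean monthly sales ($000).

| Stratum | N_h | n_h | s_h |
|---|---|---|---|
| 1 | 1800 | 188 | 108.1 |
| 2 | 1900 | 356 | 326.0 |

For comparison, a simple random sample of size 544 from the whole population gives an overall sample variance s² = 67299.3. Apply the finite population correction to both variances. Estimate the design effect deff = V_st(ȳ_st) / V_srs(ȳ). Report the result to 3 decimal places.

deff ≈ 0.731

V̂(ȳ_st) = Σ W_h² (1 − n_h/N_h) s_h²/n_h, with W_h = N_h/N and N = 3700:
  stratum 1: (1800/3700)²·(1 − 188/1800)·108.1²/188 = 13.1743
  stratum 2: (1900/3700)²·(1 − 356/1900)·326.0²/356 = 63.9709
V_st = 77.1452
V_srs = (1 − 544/3700)·67299.3/544 = 105.523
deff = V_st / V_srs = 77.1452/105.523 = 0.7311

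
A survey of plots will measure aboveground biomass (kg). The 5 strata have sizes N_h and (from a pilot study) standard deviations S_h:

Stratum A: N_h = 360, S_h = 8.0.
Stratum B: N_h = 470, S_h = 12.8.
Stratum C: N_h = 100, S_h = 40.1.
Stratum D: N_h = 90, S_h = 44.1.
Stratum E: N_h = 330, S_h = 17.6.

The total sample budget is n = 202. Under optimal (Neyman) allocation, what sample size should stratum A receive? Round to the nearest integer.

26

Neyman allocation: n_h = n · N_h S_h / Σ N_i S_i, with n = 202.
  stratum A: N_h·S_h = 360·8.0 = 2880.00
  stratum B: N_h·S_h = 470·12.8 = 6016.00
  stratum C: N_h·S_h = 100·40.1 = 4010.00
  stratum D: N_h·S_h = 90·44.1 = 3969.00
  stratum E: N_h·S_h = 330·17.6 = 5808.00
Σ N_h S_h = 22683.00
n for stratum A = 202·2880.00/22683.00 = 25.647 → 26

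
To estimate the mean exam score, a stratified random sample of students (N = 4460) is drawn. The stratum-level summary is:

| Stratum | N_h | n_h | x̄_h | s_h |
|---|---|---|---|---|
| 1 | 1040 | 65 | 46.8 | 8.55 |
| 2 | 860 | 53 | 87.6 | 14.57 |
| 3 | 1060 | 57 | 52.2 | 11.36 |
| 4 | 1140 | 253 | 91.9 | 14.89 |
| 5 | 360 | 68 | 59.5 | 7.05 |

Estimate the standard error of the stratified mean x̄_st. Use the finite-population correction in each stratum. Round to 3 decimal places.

SE(x̄_st) ≈ 0.605

V̂(x̄_st) = Σ W_h² (1 − n_h/N_h) s_h²/n_h, with W_h = N_h/N and N = 4460:
  stratum 1: (1040/4460)²·(1 − 65/1040)·8.55²/65 = 0.0573307
  stratum 2: (860/4460)²·(1 − 53/860)·14.57²/53 = 0.139748
  stratum 3: (1060/4460)²·(1 − 57/1060)·11.36²/57 = 0.121009
  stratum 4: (1140/4460)²·(1 − 253/1140)·14.89²/253 = 0.0445479
  stratum 5: (360/4460)²·(1 − 68/360)·7.05²/68 = 0.00386265
V̂(x̄_st) = 0.366499
SE(x̄_st) = √0.366499 = 0.605391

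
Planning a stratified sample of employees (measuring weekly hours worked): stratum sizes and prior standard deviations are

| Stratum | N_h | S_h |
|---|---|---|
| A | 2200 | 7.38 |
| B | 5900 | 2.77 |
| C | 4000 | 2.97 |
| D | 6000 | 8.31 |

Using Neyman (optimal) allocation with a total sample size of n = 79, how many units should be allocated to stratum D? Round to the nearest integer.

42

Neyman allocation: n_h = n · N_h S_h / Σ N_i S_i, with n = 79.
  stratum A: N_h·S_h = 2200·7.38 = 16236.00
  stratum B: N_h·S_h = 5900·2.77 = 16343.00
  stratum C: N_h·S_h = 4000·2.97 = 11880.00
  stratum D: N_h·S_h = 6000·8.31 = 49860.00
Σ N_h S_h = 94319.00
n for stratum D = 79·49860.00/94319.00 = 41.762 → 42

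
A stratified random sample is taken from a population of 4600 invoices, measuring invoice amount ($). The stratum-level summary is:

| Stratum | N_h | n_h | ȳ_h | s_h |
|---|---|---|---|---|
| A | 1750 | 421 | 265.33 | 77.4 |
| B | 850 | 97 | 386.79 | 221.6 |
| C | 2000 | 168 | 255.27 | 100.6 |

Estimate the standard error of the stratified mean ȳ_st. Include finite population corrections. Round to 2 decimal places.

V̂(ȳ_st) = Σ W_h² (1 − n_h/N_h) s_h²/n_h, with W_h = N_h/N and N = 4600:
  stratum A: (1750/4600)²·(1 − 421/1750)·77.4²/421 = 1.56404
  stratum B: (850/4600)²·(1 − 97/850)·221.6²/97 = 15.3132
  stratum C: (2000/4600)²·(1 − 168/2000)·100.6²/168 = 10.431
V̂(ȳ_st) = 27.3083
SE(ȳ_st) = √27.3083 = 5.22573

SE(ȳ_st) ≈ 5.23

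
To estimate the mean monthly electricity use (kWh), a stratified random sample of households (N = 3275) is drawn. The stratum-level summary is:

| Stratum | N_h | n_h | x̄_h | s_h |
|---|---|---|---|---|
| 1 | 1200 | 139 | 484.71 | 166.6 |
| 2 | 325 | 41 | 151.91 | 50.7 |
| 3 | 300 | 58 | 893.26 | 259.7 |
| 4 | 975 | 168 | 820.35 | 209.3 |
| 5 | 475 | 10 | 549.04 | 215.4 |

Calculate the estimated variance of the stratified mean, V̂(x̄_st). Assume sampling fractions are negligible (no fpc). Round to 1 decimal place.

V̂(x̄_st) = Σ W_h² s_h²/n_h, with W_h = N_h/N and N = 3275:
  stratum 1: (1200/3275)²·166.6²/139 = 26.8087
  stratum 2: (325/3275)²·50.7²/41 = 0.617414
  stratum 3: (300/3275)²·259.7²/58 = 9.75744
  stratum 4: (975/3275)²·209.3²/168 = 23.1108
  stratum 5: (475/3275)²·215.4²/10 = 97.6014
V̂(x̄_st) = 157.896

V̂(x̄_st) ≈ 157.9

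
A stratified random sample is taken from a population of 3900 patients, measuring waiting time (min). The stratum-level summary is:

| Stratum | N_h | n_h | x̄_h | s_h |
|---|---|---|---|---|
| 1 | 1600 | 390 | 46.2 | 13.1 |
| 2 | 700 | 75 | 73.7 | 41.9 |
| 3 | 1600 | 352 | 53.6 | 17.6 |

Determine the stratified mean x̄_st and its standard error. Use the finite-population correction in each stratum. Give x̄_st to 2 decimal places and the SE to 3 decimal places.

x̄_st = Σ W_h x̄_h = (1600·46.2 + 700·73.7 + 1600·53.6)/3900 = 54.17179
V̂(x̄_st) = Σ W_h² (1 − n_h/N_h) s_h²/n_h, with W_h = N_h/N and N = 3900:
  stratum 1: (1600/3900)²·(1 − 390/1600)·13.1²/390 = 0.0560085
  stratum 2: (700/3900)²·(1 − 75/700)·41.9²/75 = 0.673311
  stratum 3: (1600/3900)²·(1 − 352/1600)·17.6²/352 = 0.115528
V̂(x̄_st) = 0.844848
SE(x̄_st) = √0.844848 = 0.919156

x̄_st ≈ 54.17, SE ≈ 0.919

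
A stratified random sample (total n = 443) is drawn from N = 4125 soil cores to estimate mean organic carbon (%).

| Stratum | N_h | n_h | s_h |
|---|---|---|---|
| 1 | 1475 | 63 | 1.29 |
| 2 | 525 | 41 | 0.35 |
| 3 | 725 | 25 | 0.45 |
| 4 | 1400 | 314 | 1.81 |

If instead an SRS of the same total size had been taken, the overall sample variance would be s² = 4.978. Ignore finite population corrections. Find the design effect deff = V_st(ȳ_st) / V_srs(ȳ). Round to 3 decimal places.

V̂(ȳ_st) = Σ W_h² s_h²/n_h, with W_h = N_h/N and N = 4125:
  stratum 1: (1475/4125)²·1.29²/63 = 0.00337734
  stratum 2: (525/4125)²·0.35²/41 = 4.83975e-05
  stratum 3: (725/4125)²·0.45²/25 = 0.000250215
  stratum 4: (1400/4125)²·1.81²/314 = 0.00120181
V_st = 0.00487776
V_srs = s²/n = 4.978/443 = 0.011237
deff = V_st / V_srs = 0.00487776/0.011237 = 0.4341

deff ≈ 0.434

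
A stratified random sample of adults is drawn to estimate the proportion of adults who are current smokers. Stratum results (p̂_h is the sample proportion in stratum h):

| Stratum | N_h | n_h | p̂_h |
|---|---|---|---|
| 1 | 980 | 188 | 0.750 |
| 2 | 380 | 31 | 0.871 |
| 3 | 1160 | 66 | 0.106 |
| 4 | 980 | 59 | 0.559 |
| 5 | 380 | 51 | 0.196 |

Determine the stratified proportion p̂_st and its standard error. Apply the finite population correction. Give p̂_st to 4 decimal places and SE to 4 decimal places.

p̂_st ≈ 0.4668, SE ≈ 0.0221

N = 3880; stratum weights W_h = N_h/N.
p̂_st = Σ W_h p̂_h = (980·0.750 + 380·0.871 + 1160·0.106 + 980·0.559 + 380·0.196)/3880 = 0.46681
V̂(p̂_st) = Σ W_h² (1 − n_h/N_h) p̂_h(1−p̂_h)/(n_h−1):
  stratum 1: (980/3880)²·(1 − 188/980)·0.750·0.250/187 = 5.16949e-05
  stratum 2: (380/3880)²·(1 − 31/380)·0.871·0.129/30 = 3.29938e-05
  stratum 3: (1160/3880)²·(1 − 66/1160)·0.106·0.894/65 = 0.000122897
  stratum 4: (980/3880)²·(1 − 59/980)·0.559·0.441/58 = 0.000254827
  stratum 5: (380/3880)²·(1 − 51/380)·0.196·0.804/50 = 2.61733e-05
V̂(p̂_st) = 0.000488586; SE = √V̂ = 0.022104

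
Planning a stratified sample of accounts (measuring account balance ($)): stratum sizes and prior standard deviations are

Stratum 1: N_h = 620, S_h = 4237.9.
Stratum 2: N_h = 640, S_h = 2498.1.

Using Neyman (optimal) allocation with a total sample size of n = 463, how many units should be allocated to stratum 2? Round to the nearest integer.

Neyman allocation: n_h = n · N_h S_h / Σ N_i S_i, with n = 463.
  stratum 1: N_h·S_h = 620·4237.9 = 2627498.00
  stratum 2: N_h·S_h = 640·2498.1 = 1598784.00
Σ N_h S_h = 4226282.00
n for stratum 2 = 463·1598784.00/4226282.00 = 175.151 → 175

175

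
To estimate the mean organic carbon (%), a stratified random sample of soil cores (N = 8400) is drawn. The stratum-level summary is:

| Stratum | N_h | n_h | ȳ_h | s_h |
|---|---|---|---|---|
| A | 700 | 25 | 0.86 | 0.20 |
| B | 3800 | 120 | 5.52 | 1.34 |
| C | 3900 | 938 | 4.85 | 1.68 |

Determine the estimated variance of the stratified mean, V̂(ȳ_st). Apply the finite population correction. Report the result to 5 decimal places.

V̂(ȳ_st) ≈ 0.00347

V̂(ȳ_st) = Σ W_h² (1 − n_h/N_h) s_h²/n_h, with W_h = N_h/N and N = 8400:
  stratum A: (700/8400)²·(1 − 25/700)·0.20²/25 = 1.07143e-05
  stratum B: (3800/8400)²·(1 − 120/3800)·1.34²/120 = 0.00296552
  stratum C: (3900/8400)²·(1 − 938/3900)·1.68²/938 = 0.000492614
V̂(ȳ_st) = 0.00346885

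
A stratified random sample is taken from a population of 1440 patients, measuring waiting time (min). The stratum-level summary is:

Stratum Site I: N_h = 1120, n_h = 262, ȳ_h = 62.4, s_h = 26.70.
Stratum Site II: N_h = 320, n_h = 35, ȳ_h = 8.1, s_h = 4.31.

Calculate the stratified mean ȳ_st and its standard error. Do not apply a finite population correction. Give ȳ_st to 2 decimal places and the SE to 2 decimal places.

ȳ_st ≈ 50.33, SE ≈ 1.29

ȳ_st = Σ W_h ȳ_h = (1120·62.4 + 320·8.1)/1440 = 50.33333
V̂(ȳ_st) = Σ W_h² s_h²/n_h, with W_h = N_h/N and N = 1440:
  stratum Site I: (1120/1440)²·26.70²/262 = 1.64601
  stratum Site II: (320/1440)²·4.31²/35 = 0.0262097
V̂(ȳ_st) = 1.67222
SE(ȳ_st) = √1.67222 = 1.29314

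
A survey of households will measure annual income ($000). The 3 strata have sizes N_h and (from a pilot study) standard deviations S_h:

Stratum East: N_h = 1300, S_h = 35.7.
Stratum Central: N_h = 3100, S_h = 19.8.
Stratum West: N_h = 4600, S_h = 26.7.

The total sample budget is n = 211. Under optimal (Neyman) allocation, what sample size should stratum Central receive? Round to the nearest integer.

Neyman allocation: n_h = n · N_h S_h / Σ N_i S_i, with n = 211.
  stratum East: N_h·S_h = 1300·35.7 = 46410.00
  stratum Central: N_h·S_h = 3100·19.8 = 61380.00
  stratum West: N_h·S_h = 4600·26.7 = 122820.00
Σ N_h S_h = 230610.00
n for stratum Central = 211·61380.00/230610.00 = 56.161 → 56

56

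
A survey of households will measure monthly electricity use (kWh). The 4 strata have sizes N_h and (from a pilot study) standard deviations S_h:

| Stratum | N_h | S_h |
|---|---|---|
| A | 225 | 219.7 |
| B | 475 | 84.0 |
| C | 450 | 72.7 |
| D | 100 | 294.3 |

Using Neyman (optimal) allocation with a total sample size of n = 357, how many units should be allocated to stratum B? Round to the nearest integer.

94

Neyman allocation: n_h = n · N_h S_h / Σ N_i S_i, with n = 357.
  stratum A: N_h·S_h = 225·219.7 = 49432.50
  stratum B: N_h·S_h = 475·84.0 = 39900.00
  stratum C: N_h·S_h = 450·72.7 = 32715.00
  stratum D: N_h·S_h = 100·294.3 = 29430.00
Σ N_h S_h = 151477.50
n for stratum B = 357·39900.00/151477.50 = 94.036 → 94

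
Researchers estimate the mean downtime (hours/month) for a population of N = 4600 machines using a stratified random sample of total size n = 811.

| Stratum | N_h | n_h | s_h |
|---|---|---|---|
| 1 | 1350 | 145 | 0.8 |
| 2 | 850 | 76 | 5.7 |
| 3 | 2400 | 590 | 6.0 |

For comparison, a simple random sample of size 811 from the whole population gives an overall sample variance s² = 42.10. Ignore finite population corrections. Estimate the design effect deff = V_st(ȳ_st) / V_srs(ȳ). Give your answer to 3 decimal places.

V̂(ȳ_st) = Σ W_h² s_h²/n_h, with W_h = N_h/N and N = 4600:
  stratum 1: (1350/4600)²·0.8²/145 = 0.000380158
  stratum 2: (850/4600)²·5.7²/76 = 0.0145968
  stratum 3: (2400/4600)²·6.0²/590 = 0.0166095
V_st = 0.0315865
V_srs = s²/n = 42.10/811 = 0.0519112
deff = V_st / V_srs = 0.0315865/0.0519112 = 0.6085

deff ≈ 0.608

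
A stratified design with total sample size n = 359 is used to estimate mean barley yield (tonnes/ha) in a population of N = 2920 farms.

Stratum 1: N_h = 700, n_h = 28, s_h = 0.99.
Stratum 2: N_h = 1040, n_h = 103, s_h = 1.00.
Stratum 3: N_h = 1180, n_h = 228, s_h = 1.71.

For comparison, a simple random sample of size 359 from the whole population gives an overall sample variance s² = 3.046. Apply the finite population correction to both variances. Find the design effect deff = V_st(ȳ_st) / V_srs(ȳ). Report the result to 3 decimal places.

V̂(ȳ_st) = Σ W_h² (1 − n_h/N_h) s_h²/n_h, with W_h = N_h/N and N = 2920:
  stratum 1: (700/2920)²·(1 − 28/700)·0.99²/28 = 0.00193114
  stratum 2: (1040/2920)²·(1 − 103/1040)·1.00²/103 = 0.00110961
  stratum 3: (1180/2920)²·(1 − 228/1180)·1.71²/228 = 0.0016897
V_st = 0.00473045
V_srs = (1 − 359/2920)·3.046/359 = 0.00744153
deff = V_st / V_srs = 0.00473045/0.00744153 = 0.6357

deff ≈ 0.636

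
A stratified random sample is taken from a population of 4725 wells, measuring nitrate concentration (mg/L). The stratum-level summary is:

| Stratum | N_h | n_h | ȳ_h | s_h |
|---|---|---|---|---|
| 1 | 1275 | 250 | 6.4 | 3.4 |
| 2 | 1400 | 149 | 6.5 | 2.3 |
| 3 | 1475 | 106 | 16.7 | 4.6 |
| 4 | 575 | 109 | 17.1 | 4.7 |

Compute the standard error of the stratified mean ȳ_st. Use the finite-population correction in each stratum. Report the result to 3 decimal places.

V̂(ȳ_st) = Σ W_h² (1 − n_h/N_h) s_h²/n_h, with W_h = N_h/N and N = 4725:
  stratum 1: (1275/4725)²·(1 − 250/1275)·3.4²/250 = 0.00270675
  stratum 2: (1400/4725)²·(1 − 149/1400)·2.3²/149 = 0.00278517
  stratum 3: (1475/4725)²·(1 − 106/1475)·4.6²/106 = 0.0180552
  stratum 4: (575/4725)²·(1 − 109/575)·4.7²/109 = 0.00243231
V̂(ȳ_st) = 0.0259794
SE(ȳ_st) = √0.0259794 = 0.161181

SE(ȳ_st) ≈ 0.161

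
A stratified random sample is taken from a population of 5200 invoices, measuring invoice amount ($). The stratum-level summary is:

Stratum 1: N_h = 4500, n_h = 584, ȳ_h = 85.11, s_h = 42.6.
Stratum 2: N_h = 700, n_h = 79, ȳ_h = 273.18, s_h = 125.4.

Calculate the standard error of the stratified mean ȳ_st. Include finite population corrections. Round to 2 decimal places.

V̂(ȳ_st) = Σ W_h² (1 − n_h/N_h) s_h²/n_h, with W_h = N_h/N and N = 5200:
  stratum 1: (4500/5200)²·(1 − 584/4500)·42.6²/584 = 2.02514
  stratum 2: (700/5200)²·(1 − 79/700)·125.4²/79 = 3.20001
V̂(ȳ_st) = 5.22515
SE(ȳ_st) = √5.22515 = 2.28586

SE(ȳ_st) ≈ 2.29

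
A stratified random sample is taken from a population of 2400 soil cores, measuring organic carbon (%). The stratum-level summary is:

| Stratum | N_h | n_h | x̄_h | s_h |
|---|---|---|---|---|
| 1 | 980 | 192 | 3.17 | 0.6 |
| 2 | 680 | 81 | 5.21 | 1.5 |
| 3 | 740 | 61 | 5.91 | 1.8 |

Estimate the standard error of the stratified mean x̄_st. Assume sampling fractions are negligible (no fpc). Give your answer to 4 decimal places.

SE(x̄_st) ≈ 0.0871

V̂(x̄_st) = Σ W_h² s_h²/n_h, with W_h = N_h/N and N = 2400:
  stratum 1: (980/2400)²·0.6²/192 = 0.00031263
  stratum 2: (680/2400)²·1.5²/81 = 0.00222994
  stratum 3: (740/2400)²·1.8²/61 = 0.00504959
V̂(x̄_st) = 0.00759216
SE(x̄_st) = √0.00759216 = 0.087133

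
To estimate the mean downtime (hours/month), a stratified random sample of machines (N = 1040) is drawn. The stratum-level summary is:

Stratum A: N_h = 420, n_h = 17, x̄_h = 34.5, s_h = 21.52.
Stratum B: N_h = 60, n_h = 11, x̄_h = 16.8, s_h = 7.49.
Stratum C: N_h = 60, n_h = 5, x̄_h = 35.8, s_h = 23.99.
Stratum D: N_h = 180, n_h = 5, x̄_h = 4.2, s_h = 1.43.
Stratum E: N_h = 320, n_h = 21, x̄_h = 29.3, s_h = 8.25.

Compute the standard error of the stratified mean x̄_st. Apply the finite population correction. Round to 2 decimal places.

SE(x̄_st) ≈ 2.22

V̂(x̄_st) = Σ W_h² (1 − n_h/N_h) s_h²/n_h, with W_h = N_h/N and N = 1040:
  stratum A: (420/1040)²·(1 − 17/420)·21.52²/17 = 4.26308
  stratum B: (60/1040)²·(1 − 11/60)·7.49²/11 = 0.0138628
  stratum C: (60/1040)²·(1 − 5/60)·23.99²/5 = 0.351186
  stratum D: (180/1040)²·(1 − 5/180)·1.43²/5 = 0.0119109
  stratum E: (320/1040)²·(1 − 21/320)·8.25²/21 = 0.28671
V̂(x̄_st) = 4.92675
SE(x̄_st) = √4.92675 = 2.21963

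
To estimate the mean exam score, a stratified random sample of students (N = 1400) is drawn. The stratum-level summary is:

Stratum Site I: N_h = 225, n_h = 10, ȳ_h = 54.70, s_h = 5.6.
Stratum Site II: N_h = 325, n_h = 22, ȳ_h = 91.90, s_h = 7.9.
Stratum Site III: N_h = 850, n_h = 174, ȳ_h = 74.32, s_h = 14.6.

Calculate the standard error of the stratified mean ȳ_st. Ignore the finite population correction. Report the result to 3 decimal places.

SE(ȳ_st) ≈ 0.828

V̂(ȳ_st) = Σ W_h² s_h²/n_h, with W_h = N_h/N and N = 1400:
  stratum Site I: (225/1400)²·5.6²/10 = 0.081
  stratum Site II: (325/1400)²·7.9²/22 = 0.152877
  stratum Site III: (850/1400)²·14.6²/174 = 0.451584
V̂(ȳ_st) = 0.685461
SE(ȳ_st) = √0.685461 = 0.827926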